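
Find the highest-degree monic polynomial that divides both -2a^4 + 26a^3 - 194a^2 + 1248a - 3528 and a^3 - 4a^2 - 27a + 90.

Apply the Euclidean algorithm:
  -2a^4 + 26a^3 - 194a^2 + 1248a - 3528 = (-2a + 18)(a^3 - 4a^2 - 27a + 90) + (-176a^2 + 1914a - 5148)
  a^3 - 4a^2 - 27a + 90 = (-(1/176)a - 5/128)(-176a^2 + 1914a - 5148) + ((1185/64)a - 3555/32)
  -176a^2 + 1914a - 5148 = (-(11264/1185)a + 18304/395)((1185/64)a - 3555/32) + (0)
Last nonzero remainder: (1185/64)a - 3555/32. Dividing through by 1185/64 gives the monic gcd a - 6.

a - 6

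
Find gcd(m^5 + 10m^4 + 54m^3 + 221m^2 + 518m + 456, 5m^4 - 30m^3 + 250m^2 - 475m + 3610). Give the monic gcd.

m^2 + m + 19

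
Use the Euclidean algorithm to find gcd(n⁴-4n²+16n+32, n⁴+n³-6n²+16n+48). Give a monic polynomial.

n³-2n²+16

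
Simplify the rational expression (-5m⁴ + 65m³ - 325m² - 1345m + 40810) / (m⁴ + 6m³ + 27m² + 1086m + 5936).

(-5m + 55)/(m + 8)

Apply the Euclidean algorithm:
  -5m⁴ + 65m³ - 325m² - 1345m + 40810 = (-5)(m⁴ + 6m³ + 27m² + 1086m + 5936) + (95m³ - 190m² + 4085m + 70490)
  m⁴ + 6m³ + 27m² + 1086m + 5936 = ((1/95)m + 8/95)(95m³ - 190m² + 4085m + 70490) + (0)
Last nonzero remainder: 95m³ - 190m² + 4085m + 70490. Dividing through by 95 gives the monic gcd m³ - 2m² + 43m + 742.
Cancel m³ - 2m² + 43m + 742 from numerator and denominator to get the reduced form.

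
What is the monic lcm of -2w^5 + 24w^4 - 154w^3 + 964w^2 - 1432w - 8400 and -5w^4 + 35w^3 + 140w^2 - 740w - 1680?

w^6 - 8w^5 + 29w^4 - 174w^3 - 1212w^2 + 7064w + 16800

Euclidean algorithm in ℚ[w]:
  -2w^5 + 24w^4 - 154w^3 + 964w^2 - 1432w - 8400 = ((2/5)w - 2)(-5w^4 + 35w^3 + 140w^2 - 740w - 1680) + (-140w^3 + 1540w^2 - 2240w - 11760)
  -5w^4 + 35w^3 + 140w^2 - 740w - 1680 = ((1/28)w + 1/7)(-140w^3 + 1540w^2 - 2240w - 11760) + (0)
Last nonzero remainder: -140w^3 + 1540w^2 - 2240w - 11760. Dividing through by -140 gives the monic gcd w^3 - 11w^2 + 16w + 84.
Then lcm(f, g) = f·g / gcd(f, g); expanding and making the result monic gives the answer.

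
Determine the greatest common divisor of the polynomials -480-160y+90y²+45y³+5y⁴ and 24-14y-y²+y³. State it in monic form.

By polynomial division,
  5y⁴+45y³+90y²-160y-480 = (5y+50)(y³-y²-14y+24) + (210y²+420y-1680)
  y³-y²-14y+24 = ((1/210)y-1/70)(210y²+420y-1680) + (0)
Last nonzero remainder: 210y²+420y-1680. Dividing through by 210 gives the monic gcd y²+2y-8.

-8+2y+y²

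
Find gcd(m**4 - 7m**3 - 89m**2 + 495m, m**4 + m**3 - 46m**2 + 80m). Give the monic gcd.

m**2 - 5m

Apply the Euclidean algorithm:
  m**4 - 7m**3 - 89m**2 + 495m = (m**4 + m**3 - 46m**2 + 80m) + (-8m**3 - 43m**2 + 415m)
  m**4 + m**3 - 46m**2 + 80m = (-(1/8)m + 35/64)(-8m**3 - 43m**2 + 415m) + ((1881/64)m**2 - (9405/64)m)
  -8m**3 - 43m**2 + 415m = (-(512/1881)m - 5312/1881)((1881/64)m**2 - (9405/64)m) + (0)
Last nonzero remainder: (1881/64)m**2 - (9405/64)m. Dividing through by 1881/64 gives the monic gcd m**2 - 5m.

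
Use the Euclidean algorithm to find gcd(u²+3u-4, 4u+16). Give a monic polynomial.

u+4

Apply the Euclidean algorithm:
  u²+3u-4 = ((1/4)u-1/4)(4u+16) + (0)
Last nonzero remainder: 4u+16. Dividing through by 4 gives the monic gcd u+4.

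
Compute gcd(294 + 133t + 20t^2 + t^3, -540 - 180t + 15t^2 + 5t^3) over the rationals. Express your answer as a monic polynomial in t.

6 + t

By polynomial division,
  t^3 + 20t^2 + 133t + 294 = (1/5)(5t^3 + 15t^2 - 180t - 540) + (17t^2 + 169t + 402)
  5t^3 + 15t^2 - 180t - 540 = ((5/17)t - 590/289)(17t^2 + 169t + 402) + ((13520/289)t + 81120/289)
  17t^2 + 169t + 402 = ((4913/13520)t + 19363/13520)((13520/289)t + 81120/289) + (0)
Last nonzero remainder: (13520/289)t + 81120/289. Dividing through by 13520/289 gives the monic gcd t + 6.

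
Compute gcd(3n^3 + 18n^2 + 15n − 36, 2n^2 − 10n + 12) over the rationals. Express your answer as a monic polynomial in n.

Repeated division with remainder:
  3n^3 + 18n^2 + 15n − 36 = ((3/2)n + 33/2)(2n^2 − 10n + 12) + (162n − 234)
  2n^2 − 10n + 12 = ((1/81)n − 32/729)(162n − 234) + (140/81)
  162n − 234 = ((6561/70)n − 9477/70)(140/81) + (0)
The last nonzero remainder is the constant 140/81, so the polynomials are coprime and gcd = 1.

1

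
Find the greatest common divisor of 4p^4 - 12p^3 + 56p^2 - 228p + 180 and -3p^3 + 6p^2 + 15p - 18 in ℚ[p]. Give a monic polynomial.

p^2 - 4p + 3

Euclidean algorithm in ℚ[p]:
  4p^4 - 12p^3 + 56p^2 - 228p + 180 = (-(4/3)p + 4/3)(-3p^3 + 6p^2 + 15p - 18) + (68p^2 - 272p + 204)
  -3p^3 + 6p^2 + 15p - 18 = (-(3/68)p - 3/34)(68p^2 - 272p + 204) + (0)
Last nonzero remainder: 68p^2 - 272p + 204. Dividing through by 68 gives the monic gcd p^2 - 4p + 3.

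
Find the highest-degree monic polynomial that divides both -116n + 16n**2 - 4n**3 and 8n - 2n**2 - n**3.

By polynomial division,
  -4n**3 + 16n**2 - 116n = (4)(-n**3 - 2n**2 + 8n) + (24n**2 - 148n)
  -n**3 - 2n**2 + 8n = (-(1/24)n - 49/144)(24n**2 - 148n) + (-(1525/36)n)
  24n**2 - 148n = (-(864/1525)n + 5328/1525)(-(1525/36)n) + (0)
Last nonzero remainder: -(1525/36)n. Dividing through by -1525/36 gives the monic gcd n.

n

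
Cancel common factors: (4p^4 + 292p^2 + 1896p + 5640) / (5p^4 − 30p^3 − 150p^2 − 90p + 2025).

Euclidean algorithm in ℚ[p]:
  4p^4 + 292p^2 + 1896p + 5640 = (4/5)(5p^4 − 30p^3 − 150p^2 − 90p + 2025) + (24p^3 + 412p^2 + 1968p + 4020)
  5p^4 − 30p^3 − 150p^2 − 90p + 2025 = ((5/24)p − 695/144)(24p^3 + 412p^2 + 1968p + 4020) + ((51425/36)p^2 + (51425/6)p + 257125/12)
  24p^3 + 412p^2 + 1968p + 4020 = ((864/51425)p + 9648/51425)((51425/36)p^2 + (51425/6)p + 257125/12) + (0)
Last nonzero remainder: (51425/36)p^2 + (51425/6)p + 257125/12. Dividing through by 51425/36 gives the monic gcd p^2 + 6p + 15.
Cancel p^2 + 6p + 15 from numerator and denominator to get the reduced form.

(4p^2 − 24p + 376)/(5p^2 − 60p + 135)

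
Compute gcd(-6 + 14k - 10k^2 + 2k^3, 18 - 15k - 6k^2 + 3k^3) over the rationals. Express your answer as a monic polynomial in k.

Repeated division with remainder:
  2k^3 - 10k^2 + 14k - 6 = (2/3)(3k^3 - 6k^2 - 15k + 18) + (-6k^2 + 24k - 18)
  3k^3 - 6k^2 - 15k + 18 = (-(1/2)k - 1)(-6k^2 + 24k - 18) + (0)
Last nonzero remainder: -6k^2 + 24k - 18. Dividing through by -6 gives the monic gcd k^2 - 4k + 3.

3 - 4k + k^2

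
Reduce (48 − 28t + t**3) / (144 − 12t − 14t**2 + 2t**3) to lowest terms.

Euclidean algorithm in ℚ[t]:
  t**3 − 28t + 48 = (1/2)(2t**3 − 14t**2 − 12t + 144) + (7t**2 − 22t − 24)
  2t**3 − 14t**2 − 12t + 144 = ((2/7)t − 54/49)(7t**2 − 22t − 24) + (−(1440/49)t + 5760/49)
  7t**2 − 22t − 24 = (−(343/1440)t − 49/240)(−(1440/49)t + 5760/49) + (0)
Last nonzero remainder: −(1440/49)t + 5760/49. Dividing through by −1440/49 gives the monic gcd t − 4.
Cancel t − 4 from numerator and denominator to get the reduced form.

(−12 + 4t + t**2)/(−36 − 6t + 2t**2)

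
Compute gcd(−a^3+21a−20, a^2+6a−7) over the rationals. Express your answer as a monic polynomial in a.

a−1

Euclidean algorithm in ℚ[a]:
  −a^3+21a−20 = (−a+6)(a^2+6a−7) + (−22a+22)
  a^2+6a−7 = (−(1/22)a−7/22)(−22a+22) + (0)
Last nonzero remainder: −22a+22. Dividing through by −22 gives the monic gcd a−1.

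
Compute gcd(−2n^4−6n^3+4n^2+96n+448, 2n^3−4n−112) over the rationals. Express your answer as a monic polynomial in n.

Repeated division with remainder:
  −2n^4−6n^3+4n^2+96n+448 = (−n−3)(2n^3−4n−112) + (−28n+112)
  2n^3−4n−112 = (−(1/14)n^2−(2/7)n−1)(−28n+112) + (0)
Last nonzero remainder: −28n+112. Dividing through by −28 gives the monic gcd n−4.

n−4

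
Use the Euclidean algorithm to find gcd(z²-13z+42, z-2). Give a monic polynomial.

Euclidean algorithm in ℚ[z]:
  z²-13z+42 = (z-11)(z-2) + (20)
  z-2 = ((1/20)z-1/10)(20) + (0)
The last nonzero remainder is the constant 20, so the polynomials are coprime and gcd = 1.

1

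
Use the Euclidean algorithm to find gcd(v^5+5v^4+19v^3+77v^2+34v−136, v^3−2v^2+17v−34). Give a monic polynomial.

Repeated division with remainder:
  v^5+5v^4+19v^3+77v^2+34v−136 = (v^2+7v+16)(v^3−2v^2+17v−34) + (24v^2+408)
  v^3−2v^2+17v−34 = ((1/24)v−1/12)(24v^2+408) + (0)
Last nonzero remainder: 24v^2+408. Dividing through by 24 gives the monic gcd v^2+17.

v^2+17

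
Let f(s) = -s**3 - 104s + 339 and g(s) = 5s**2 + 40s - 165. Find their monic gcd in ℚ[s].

s - 3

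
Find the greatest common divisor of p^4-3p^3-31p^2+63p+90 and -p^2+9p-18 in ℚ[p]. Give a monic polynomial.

p^2-9p+18

Euclidean algorithm in ℚ[p]:
  p^4-3p^3-31p^2+63p+90 = (-p^2-6p-5)(-p^2+9p-18) + (0)
Last nonzero remainder: -p^2+9p-18. Dividing through by -1 gives the monic gcd p^2-9p+18.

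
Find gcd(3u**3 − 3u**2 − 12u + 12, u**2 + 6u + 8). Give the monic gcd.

Repeated division with remainder:
  3u**3 − 3u**2 − 12u + 12 = (3u − 21)(u**2 + 6u + 8) + (90u + 180)
  u**2 + 6u + 8 = ((1/90)u + 2/45)(90u + 180) + (0)
Last nonzero remainder: 90u + 180. Dividing through by 90 gives the monic gcd u + 2.

u + 2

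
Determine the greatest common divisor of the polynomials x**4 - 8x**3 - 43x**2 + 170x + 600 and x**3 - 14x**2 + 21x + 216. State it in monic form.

Repeated division with remainder:
  x**4 - 8x**3 - 43x**2 + 170x + 600 = (x + 6)(x**3 - 14x**2 + 21x + 216) + (20x**2 - 172x - 696)
  x**3 - 14x**2 + 21x + 216 = ((1/20)x - 27/100)(20x**2 - 172x - 696) + ((234/25)x + 702/25)
  20x**2 - 172x - 696 = ((250/117)x - 2900/117)((234/25)x + 702/25) + (0)
Last nonzero remainder: (234/25)x + 702/25. Dividing through by 234/25 gives the monic gcd x + 3.

x + 3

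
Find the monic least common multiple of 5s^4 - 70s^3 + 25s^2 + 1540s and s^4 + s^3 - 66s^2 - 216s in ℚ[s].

Apply the Euclidean algorithm:
  5s^4 - 70s^3 + 25s^2 + 1540s = (5)(s^4 + s^3 - 66s^2 - 216s) + (-75s^3 + 355s^2 + 2620s)
  s^4 + s^3 - 66s^2 - 216s = (-(1/75)s - 86/1125)(-75s^3 + 355s^2 + 2620s) + (-(884/225)s^2 - (3536/225)s)
  -75s^3 + 355s^2 + 2620s = ((16875/884)s - 147375/884)(-(884/225)s^2 - (3536/225)s) + (0)
Last nonzero remainder: -(884/225)s^2 - (3536/225)s. Dividing through by -884/225 gives the monic gcd s^2 + 4s.
Then lcm(f, g) = f·g / gcd(f, g); expanding and making the result monic gives the answer.

s^6 - 17s^5 - 7s^4 + 1049s^3 - 1194s^2 - 16632s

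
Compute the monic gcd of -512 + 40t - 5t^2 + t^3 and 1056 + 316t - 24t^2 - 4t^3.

Repeated division with remainder:
  t^3 - 5t^2 + 40t - 512 = (-1/4)(-4t^3 - 24t^2 + 316t + 1056) + (-11t^2 + 119t - 248)
  -4t^3 - 24t^2 + 316t + 1056 = ((4/11)t + 740/121)(-11t^2 + 119t - 248) + (-(38912/121)t + 311296/121)
  -11t^2 + 119t - 248 = ((1331/38912)t - 3751/38912)(-(38912/121)t + 311296/121) + (0)
Last nonzero remainder: -(38912/121)t + 311296/121. Dividing through by -38912/121 gives the monic gcd t - 8.

-8 + t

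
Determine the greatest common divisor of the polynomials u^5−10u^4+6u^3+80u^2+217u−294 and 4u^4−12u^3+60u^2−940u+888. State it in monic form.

u^2−7u+6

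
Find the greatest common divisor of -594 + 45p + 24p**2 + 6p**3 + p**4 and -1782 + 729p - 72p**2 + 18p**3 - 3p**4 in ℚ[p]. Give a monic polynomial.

Apply the Euclidean algorithm:
  p**4 + 6p**3 + 24p**2 + 45p - 594 = (-1/3)(-3p**4 + 18p**3 - 72p**2 + 729p - 1782) + (12p**3 + 288p - 1188)
  -3p**4 + 18p**3 - 72p**2 + 729p - 1782 = (-(1/4)p + 3/2)(12p**3 + 288p - 1188) + (0)
Last nonzero remainder: 12p**3 + 288p - 1188. Dividing through by 12 gives the monic gcd p**3 + 24p - 99.

-99 + 24p + p**3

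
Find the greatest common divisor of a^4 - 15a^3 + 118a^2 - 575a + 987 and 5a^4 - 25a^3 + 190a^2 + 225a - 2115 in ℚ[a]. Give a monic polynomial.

a^3 - 8a^2 + 62a - 141

Repeated division with remainder:
  a^4 - 15a^3 + 118a^2 - 575a + 987 = (1/5)(5a^4 - 25a^3 + 190a^2 + 225a - 2115) + (-10a^3 + 80a^2 - 620a + 1410)
  5a^4 - 25a^3 + 190a^2 + 225a - 2115 = (-(1/2)a - 3/2)(-10a^3 + 80a^2 - 620a + 1410) + (0)
Last nonzero remainder: -10a^3 + 80a^2 - 620a + 1410. Dividing through by -10 gives the monic gcd a^3 - 8a^2 + 62a - 141.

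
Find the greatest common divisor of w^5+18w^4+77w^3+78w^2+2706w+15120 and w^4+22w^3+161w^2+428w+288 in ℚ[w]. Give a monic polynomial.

Repeated division with remainder:
  w^5+18w^4+77w^3+78w^2+2706w+15120 = (w−4)(w^4+22w^3+161w^2+428w+288) + (4w^3+294w^2+4130w+16272)
  w^4+22w^3+161w^2+428w+288 = ((1/4)w−103/8)(4w^3+294w^2+4130w+16272) + ((11655/4)w^2+(198135/4)w+209790)
  4w^3+294w^2+4130w+16272 = ((16/11655)w+904/11655)((11655/4)w^2+(198135/4)w+209790) + (0)
Last nonzero remainder: (11655/4)w^2+(198135/4)w+209790. Dividing through by 11655/4 gives the monic gcd w^2+17w+72.

w^2+17w+72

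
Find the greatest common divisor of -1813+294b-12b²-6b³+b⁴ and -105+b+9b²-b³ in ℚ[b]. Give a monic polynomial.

-7+b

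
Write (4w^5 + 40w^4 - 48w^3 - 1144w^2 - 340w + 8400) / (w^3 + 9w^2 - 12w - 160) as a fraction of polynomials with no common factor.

(4w^3 + 36w^2 - 4w - 420)/(w + 8)

Repeated division with remainder:
  4w^5 + 40w^4 - 48w^3 - 1144w^2 - 340w + 8400 = (4w^2 + 4w - 36)(w^3 + 9w^2 - 12w - 160) + (-132w^2 - 132w + 2640)
  w^3 + 9w^2 - 12w - 160 = (-(1/132)w - 2/33)(-132w^2 - 132w + 2640) + (0)
Last nonzero remainder: -132w^2 - 132w + 2640. Dividing through by -132 gives the monic gcd w^2 + w - 20.
Cancel w^2 + w - 20 from numerator and denominator to get the reduced form.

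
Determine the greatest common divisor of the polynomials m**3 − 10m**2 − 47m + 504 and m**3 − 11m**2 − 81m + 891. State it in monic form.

Euclidean algorithm in ℚ[m]:
  m**3 − 10m**2 − 47m + 504 = (m**3 − 11m**2 − 81m + 891) + (m**2 + 34m − 387)
  m**3 − 11m**2 − 81m + 891 = (m − 45)(m**2 + 34m − 387) + (1836m − 16524)
  m**2 + 34m − 387 = ((1/1836)m + 43/1836)(1836m − 16524) + (0)
Last nonzero remainder: 1836m − 16524. Dividing through by 1836 gives the monic gcd m − 9.

m − 9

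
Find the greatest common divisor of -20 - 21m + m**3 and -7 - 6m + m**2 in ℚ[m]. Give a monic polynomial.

Apply the Euclidean algorithm:
  m**3 - 21m - 20 = (m + 6)(m**2 - 6m - 7) + (22m + 22)
  m**2 - 6m - 7 = ((1/22)m - 7/22)(22m + 22) + (0)
Last nonzero remainder: 22m + 22. Dividing through by 22 gives the monic gcd m + 1.

1 + m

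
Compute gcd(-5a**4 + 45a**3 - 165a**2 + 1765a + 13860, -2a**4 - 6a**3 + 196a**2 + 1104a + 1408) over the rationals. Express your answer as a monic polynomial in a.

By polynomial division,
  -5a**4 + 45a**3 - 165a**2 + 1765a + 13860 = (5/2)(-2a**4 - 6a**3 + 196a**2 + 1104a + 1408) + (60a**3 - 655a**2 - 995a + 10340)
  -2a**4 - 6a**3 + 196a**2 + 1104a + 1408 = (-(1/30)a - 167/360)(60a**3 - 655a**2 - 995a + 10340) + (-(10153/72)a**2 + (71071/72)a + 111683/18)
  60a**3 - 655a**2 - 995a + 10340 = (-(4320/10153)a + 16920/10153)(-(10153/72)a**2 + (71071/72)a + 111683/18) + (0)
Last nonzero remainder: -(10153/72)a**2 + (71071/72)a + 111683/18. Dividing through by -10153/72 gives the monic gcd a**2 - 7a - 44.

a**2 - 7a - 44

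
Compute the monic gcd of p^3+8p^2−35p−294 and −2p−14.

Apply the Euclidean algorithm:
  p^3+8p^2−35p−294 = (−(1/2)p^2−(1/2)p+21)(−2p−14) + (0)
Last nonzero remainder: −2p−14. Dividing through by −2 gives the monic gcd p+7.

p+7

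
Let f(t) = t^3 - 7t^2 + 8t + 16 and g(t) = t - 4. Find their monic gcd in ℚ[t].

t - 4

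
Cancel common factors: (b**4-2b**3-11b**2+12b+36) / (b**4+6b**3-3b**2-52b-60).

Repeated division with remainder:
  b**4-2b**3-11b**2+12b+36 = (b**4+6b**3-3b**2-52b-60) + (-8b**3-8b**2+64b+96)
  b**4+6b**3-3b**2-52b-60 = (-(1/8)b-5/8)(-8b**3-8b**2+64b+96) + (0)
Last nonzero remainder: -8b**3-8b**2+64b+96. Dividing through by -8 gives the monic gcd b**3+b**2-8b-12.
Cancel b**3+b**2-8b-12 from numerator and denominator to get the reduced form.

(b-3)/(b+5)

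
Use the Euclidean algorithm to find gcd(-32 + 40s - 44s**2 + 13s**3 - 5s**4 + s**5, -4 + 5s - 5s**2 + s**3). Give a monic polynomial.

-4 + 5s - 5s**2 + s**3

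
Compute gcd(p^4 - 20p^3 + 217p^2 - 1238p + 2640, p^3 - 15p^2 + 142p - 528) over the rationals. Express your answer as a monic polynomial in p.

p^3 - 15p^2 + 142p - 528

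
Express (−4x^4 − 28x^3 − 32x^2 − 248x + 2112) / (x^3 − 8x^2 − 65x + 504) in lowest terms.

(−4x^3 + 4x^2 − 64x + 264)/(x^2 − 16x + 63)

Euclidean algorithm in ℚ[x]:
  −4x^4 − 28x^3 − 32x^2 − 248x + 2112 = (−4x − 60)(x^3 − 8x^2 − 65x + 504) + (−772x^2 − 2132x + 32352)
  x^3 − 8x^2 − 65x + 504 = (−(1/772)x + 2077/148996)(−772x^2 − 2132x + 32352) + ((246840/37249)x + 1974720/37249)
  −772x^2 − 2132x + 32352 = (−(7189057/61710)x + 12552913/20570)((246840/37249)x + 1974720/37249) + (0)
Last nonzero remainder: (246840/37249)x + 1974720/37249. Dividing through by 246840/37249 gives the monic gcd x + 8.
Cancel x + 8 from numerator and denominator to get the reduced form.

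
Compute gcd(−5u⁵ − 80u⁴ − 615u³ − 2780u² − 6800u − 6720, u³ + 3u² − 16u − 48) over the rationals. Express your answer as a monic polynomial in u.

Euclidean algorithm in ℚ[u]:
  −5u⁵ − 80u⁴ − 615u³ − 2780u² − 6800u − 6720 = (−5u² − 65u − 500)(u³ + 3u² − 16u − 48) + (−2560u² − 17920u − 30720)
  u³ + 3u² − 16u − 48 = (−(1/2560)u + 1/640)(−2560u² − 17920u − 30720) + (0)
Last nonzero remainder: −2560u² − 17920u − 30720. Dividing through by −2560 gives the monic gcd u² + 7u + 12.

u² + 7u + 12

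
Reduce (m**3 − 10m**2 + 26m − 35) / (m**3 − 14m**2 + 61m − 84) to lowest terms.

(m**2 − 3m + 5)/(m**2 − 7m + 12)

Repeated division with remainder:
  m**3 − 10m**2 + 26m − 35 = (m**3 − 14m**2 + 61m − 84) + (4m**2 − 35m + 49)
  m**3 − 14m**2 + 61m − 84 = ((1/4)m − 21/16)(4m**2 − 35m + 49) + ((45/16)m − 315/16)
  4m**2 − 35m + 49 = ((64/45)m − 112/45)((45/16)m − 315/16) + (0)
Last nonzero remainder: (45/16)m − 315/16. Dividing through by 45/16 gives the monic gcd m − 7.
Cancel m − 7 from numerator and denominator to get the reduced form.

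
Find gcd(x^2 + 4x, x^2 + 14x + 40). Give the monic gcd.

Euclidean algorithm in ℚ[x]:
  x^2 + 4x = (x^2 + 14x + 40) + (-10x - 40)
  x^2 + 14x + 40 = (-(1/10)x - 1)(-10x - 40) + (0)
Last nonzero remainder: -10x - 40. Dividing through by -10 gives the monic gcd x + 4.

x + 4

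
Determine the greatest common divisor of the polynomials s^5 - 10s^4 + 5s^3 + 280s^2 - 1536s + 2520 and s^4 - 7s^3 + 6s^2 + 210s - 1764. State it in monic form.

s^2 - s - 42

Repeated division with remainder:
  s^5 - 10s^4 + 5s^3 + 280s^2 - 1536s + 2520 = (s - 3)(s^4 - 7s^3 + 6s^2 + 210s - 1764) + (-22s^3 + 88s^2 + 858s - 2772)
  s^4 - 7s^3 + 6s^2 + 210s - 1764 = (-(1/22)s + 3/22)(-22s^3 + 88s^2 + 858s - 2772) + (33s^2 - 33s - 1386)
  -22s^3 + 88s^2 + 858s - 2772 = (-(2/3)s + 2)(33s^2 - 33s - 1386) + (0)
Last nonzero remainder: 33s^2 - 33s - 1386. Dividing through by 33 gives the monic gcd s^2 - s - 42.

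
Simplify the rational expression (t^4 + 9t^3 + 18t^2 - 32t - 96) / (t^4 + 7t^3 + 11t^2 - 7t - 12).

(t^2 + 2t - 8)/(t^2 - 1)

By polynomial division,
  t^4 + 9t^3 + 18t^2 - 32t - 96 = (t^4 + 7t^3 + 11t^2 - 7t - 12) + (2t^3 + 7t^2 - 25t - 84)
  t^4 + 7t^3 + 11t^2 - 7t - 12 = ((1/2)t + 7/4)(2t^3 + 7t^2 - 25t - 84) + ((45/4)t^2 + (315/4)t + 135)
  2t^3 + 7t^2 - 25t - 84 = ((8/45)t - 28/45)((45/4)t^2 + (315/4)t + 135) + (0)
Last nonzero remainder: (45/4)t^2 + (315/4)t + 135. Dividing through by 45/4 gives the monic gcd t^2 + 7t + 12.
Cancel t^2 + 7t + 12 from numerator and denominator to get the reduced form.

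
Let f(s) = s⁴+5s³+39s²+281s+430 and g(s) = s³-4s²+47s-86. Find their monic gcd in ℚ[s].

s²-2s+43

Repeated division with remainder:
  s⁴+5s³+39s²+281s+430 = (s+9)(s³-4s²+47s-86) + (28s²-56s+1204)
  s³-4s²+47s-86 = ((1/28)s-1/14)(28s²-56s+1204) + (0)
Last nonzero remainder: 28s²-56s+1204. Dividing through by 28 gives the monic gcd s²-2s+43.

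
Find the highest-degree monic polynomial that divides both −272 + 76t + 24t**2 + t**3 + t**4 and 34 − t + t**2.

Euclidean algorithm in ℚ[t]:
  t**4 + t**3 + 24t**2 + 76t − 272 = (t**2 + 2t − 8)(t**2 − t + 34) + (0)
The last nonzero remainder t**2 − t + 34 is already monic.

34 − t + t**2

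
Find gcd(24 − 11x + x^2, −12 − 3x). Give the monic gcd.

Repeated division with remainder:
  x^2 − 11x + 24 = (−(1/3)x + 5)(−3x − 12) + (84)
  −3x − 12 = (−(1/28)x − 1/7)(84) + (0)
The last nonzero remainder is the constant 84, so the polynomials are coprime and gcd = 1.

1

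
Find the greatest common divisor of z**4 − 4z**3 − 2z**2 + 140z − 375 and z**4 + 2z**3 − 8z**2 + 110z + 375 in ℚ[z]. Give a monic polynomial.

z**3 − z**2 − 5z + 125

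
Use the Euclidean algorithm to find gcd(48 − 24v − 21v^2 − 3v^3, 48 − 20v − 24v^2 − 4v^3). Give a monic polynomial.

−4 + 3v + v^2

Apply the Euclidean algorithm:
  −3v^3 − 21v^2 − 24v + 48 = (3/4)(−4v^3 − 24v^2 − 20v + 48) + (−3v^2 − 9v + 12)
  −4v^3 − 24v^2 − 20v + 48 = ((4/3)v + 4)(−3v^2 − 9v + 12) + (0)
Last nonzero remainder: −3v^2 − 9v + 12. Dividing through by −3 gives the monic gcd v^2 + 3v − 4.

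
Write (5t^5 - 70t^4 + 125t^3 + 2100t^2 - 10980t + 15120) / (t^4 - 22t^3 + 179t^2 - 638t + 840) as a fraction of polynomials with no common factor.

(5t^2 + 15t - 90)/(t - 5)

By polynomial division,
  5t^5 - 70t^4 + 125t^3 + 2100t^2 - 10980t + 15120 = (5t + 40)(t^4 - 22t^3 + 179t^2 - 638t + 840) + (110t^3 - 1870t^2 + 10340t - 18480)
  t^4 - 22t^3 + 179t^2 - 638t + 840 = ((1/110)t - 1/22)(110t^3 - 1870t^2 + 10340t - 18480) + (0)
Last nonzero remainder: 110t^3 - 1870t^2 + 10340t - 18480. Dividing through by 110 gives the monic gcd t^3 - 17t^2 + 94t - 168.
Cancel t^3 - 17t^2 + 94t - 168 from numerator and denominator to get the reduced form.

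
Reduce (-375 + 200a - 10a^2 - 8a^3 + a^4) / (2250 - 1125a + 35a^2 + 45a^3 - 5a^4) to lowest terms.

(5 - a)/(-30 + 5a)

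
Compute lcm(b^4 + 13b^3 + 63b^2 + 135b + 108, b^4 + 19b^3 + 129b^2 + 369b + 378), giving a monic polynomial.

Apply the Euclidean algorithm:
  b^4 + 13b^3 + 63b^2 + 135b + 108 = (b^4 + 19b^3 + 129b^2 + 369b + 378) + (-6b^3 - 66b^2 - 234b - 270)
  b^4 + 19b^3 + 129b^2 + 369b + 378 = (-(1/6)b - 4/3)(-6b^3 - 66b^2 - 234b - 270) + (2b^2 + 12b + 18)
  -6b^3 - 66b^2 - 234b - 270 = (-3b - 15)(2b^2 + 12b + 18) + (0)
Last nonzero remainder: 2b^2 + 12b + 18. Dividing through by 2 gives the monic gcd b^2 + 6b + 9.
Then lcm(f, g) = f·g / gcd(f, g); expanding and making the result monic gives the answer.

b^6 + 26b^5 + 274b^4 + 1500b^3 + 4509b^2 + 7074b + 4536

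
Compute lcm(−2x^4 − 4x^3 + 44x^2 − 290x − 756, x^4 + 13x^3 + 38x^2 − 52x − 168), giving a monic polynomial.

x^6 + 6x^5 − 26x^4 + 33x^3 + 1222x^2 − 228x − 4536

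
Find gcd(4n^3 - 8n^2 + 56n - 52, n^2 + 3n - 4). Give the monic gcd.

Euclidean algorithm in ℚ[n]:
  4n^3 - 8n^2 + 56n - 52 = (4n - 20)(n^2 + 3n - 4) + (132n - 132)
  n^2 + 3n - 4 = ((1/132)n + 1/33)(132n - 132) + (0)
Last nonzero remainder: 132n - 132. Dividing through by 132 gives the monic gcd n - 1.

n - 1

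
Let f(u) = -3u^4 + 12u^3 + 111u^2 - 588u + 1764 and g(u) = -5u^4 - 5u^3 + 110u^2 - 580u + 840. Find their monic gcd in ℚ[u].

u^3 + 3u^2 - 16u + 84

Repeated division with remainder:
  -3u^4 + 12u^3 + 111u^2 - 588u + 1764 = (3/5)(-5u^4 - 5u^3 + 110u^2 - 580u + 840) + (15u^3 + 45u^2 - 240u + 1260)
  -5u^4 - 5u^3 + 110u^2 - 580u + 840 = (-(1/3)u + 2/3)(15u^3 + 45u^2 - 240u + 1260) + (0)
Last nonzero remainder: 15u^3 + 45u^2 - 240u + 1260. Dividing through by 15 gives the monic gcd u^3 + 3u^2 - 16u + 84.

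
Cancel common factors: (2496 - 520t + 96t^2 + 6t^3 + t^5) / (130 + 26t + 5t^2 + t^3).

(96 - 20t + t^3)/(5 + t)

Euclidean algorithm in ℚ[t]:
  t^5 + 6t^3 + 96t^2 - 520t + 2496 = (t^2 - 5t + 5)(t^3 + 5t^2 + 26t + 130) + (71t^2 + 1846)
  t^3 + 5t^2 + 26t + 130 = ((1/71)t + 5/71)(71t^2 + 1846) + (0)
Last nonzero remainder: 71t^2 + 1846. Dividing through by 71 gives the monic gcd t^2 + 26.
Cancel t^2 + 26 from numerator and denominator to get the reduced form.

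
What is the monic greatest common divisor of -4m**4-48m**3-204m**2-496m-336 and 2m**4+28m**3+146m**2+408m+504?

By polynomial division,
  -4m**4-48m**3-204m**2-496m-336 = (-2)(2m**4+28m**3+146m**2+408m+504) + (8m**3+88m**2+320m+672)
  2m**4+28m**3+146m**2+408m+504 = ((1/4)m+3/4)(8m**3+88m**2+320m+672) + (0)
Last nonzero remainder: 8m**3+88m**2+320m+672. Dividing through by 8 gives the monic gcd m**3+11m**2+40m+84.

m**3+11m**2+40m+84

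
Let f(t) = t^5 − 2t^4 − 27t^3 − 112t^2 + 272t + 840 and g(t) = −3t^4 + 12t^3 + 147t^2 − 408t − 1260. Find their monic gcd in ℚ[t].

t^2 − 5t − 14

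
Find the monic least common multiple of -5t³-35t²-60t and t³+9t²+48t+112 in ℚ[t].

t⁵+12t⁴+75t³+256t²+336t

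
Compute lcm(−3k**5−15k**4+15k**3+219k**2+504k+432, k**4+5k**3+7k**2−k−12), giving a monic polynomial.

k**6+4k**5−10k**4−68k**3−95k**2+24k+144

Euclidean algorithm in ℚ[k]:
  −3k**5−15k**4+15k**3+219k**2+504k+432 = (−3k)(k**4+5k**3+7k**2−k−12) + (36k**3+216k**2+468k+432)
  k**4+5k**3+7k**2−k−12 = ((1/36)k−1/36)(36k**3+216k**2+468k+432) + (0)
Last nonzero remainder: 36k**3+216k**2+468k+432. Dividing through by 36 gives the monic gcd k**3+6k**2+13k+12.
Then lcm(f, g) = f·g / gcd(f, g); expanding and making the result monic gives the answer.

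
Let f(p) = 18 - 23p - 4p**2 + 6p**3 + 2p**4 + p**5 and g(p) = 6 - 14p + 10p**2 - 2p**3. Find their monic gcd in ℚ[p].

Repeated division with remainder:
  p**5 + 2p**4 + 6p**3 - 4p**2 - 23p + 18 = (-(1/2)p**2 - (7/2)p - 17)(-2p**3 + 10p**2 - 14p + 6) + (120p**2 - 240p + 120)
  -2p**3 + 10p**2 - 14p + 6 = (-(1/60)p + 1/20)(120p**2 - 240p + 120) + (0)
Last nonzero remainder: 120p**2 - 240p + 120. Dividing through by 120 gives the monic gcd p**2 - 2p + 1.

1 - 2p + p**2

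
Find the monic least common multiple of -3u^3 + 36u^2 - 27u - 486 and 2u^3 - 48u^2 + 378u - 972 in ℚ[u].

Euclidean algorithm in ℚ[u]:
  -3u^3 + 36u^2 - 27u - 486 = (-3/2)(2u^3 - 48u^2 + 378u - 972) + (-36u^2 + 540u - 1944)
  2u^3 - 48u^2 + 378u - 972 = (-(1/18)u + 1/2)(-36u^2 + 540u - 1944) + (0)
Last nonzero remainder: -36u^2 + 540u - 1944. Dividing through by -36 gives the monic gcd u^2 - 15u + 54.
Then lcm(f, g) = f·g / gcd(f, g); expanding and making the result monic gives the answer.

u^4 - 21u^3 + 117u^2 + 81u - 1458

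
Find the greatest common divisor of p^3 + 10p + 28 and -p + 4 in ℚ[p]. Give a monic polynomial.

1

Repeated division with remainder:
  p^3 + 10p + 28 = (-p^2 - 4p - 26)(-p + 4) + (132)
  -p + 4 = (-(1/132)p + 1/33)(132) + (0)
The last nonzero remainder is the constant 132, so the polynomials are coprime and gcd = 1.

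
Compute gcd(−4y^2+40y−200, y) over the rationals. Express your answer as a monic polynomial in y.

By polynomial division,
  −4y^2+40y−200 = (−4y+40)(y) + (−200)
  y = (−(1/200)y)(−200) + (0)
The last nonzero remainder is the constant −200, so the polynomials are coprime and gcd = 1.

1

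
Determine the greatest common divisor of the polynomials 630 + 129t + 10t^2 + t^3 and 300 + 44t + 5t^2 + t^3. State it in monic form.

6 + t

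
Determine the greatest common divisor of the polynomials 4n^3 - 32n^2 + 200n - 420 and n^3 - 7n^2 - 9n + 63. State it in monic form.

By polynomial division,
  4n^3 - 32n^2 + 200n - 420 = (4)(n^3 - 7n^2 - 9n + 63) + (-4n^2 + 236n - 672)
  n^3 - 7n^2 - 9n + 63 = (-(1/4)n - 13)(-4n^2 + 236n - 672) + (2891n - 8673)
  -4n^2 + 236n - 672 = (-(4/2891)n + 32/413)(2891n - 8673) + (0)
Last nonzero remainder: 2891n - 8673. Dividing through by 2891 gives the monic gcd n - 3.

n - 3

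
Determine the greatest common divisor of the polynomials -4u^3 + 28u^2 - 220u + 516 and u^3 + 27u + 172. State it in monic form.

Euclidean algorithm in ℚ[u]:
  -4u^3 + 28u^2 - 220u + 516 = (-4)(u^3 + 27u + 172) + (28u^2 - 112u + 1204)
  u^3 + 27u + 172 = ((1/28)u + 1/7)(28u^2 - 112u + 1204) + (0)
Last nonzero remainder: 28u^2 - 112u + 1204. Dividing through by 28 gives the monic gcd u^2 - 4u + 43.

u^2 - 4u + 43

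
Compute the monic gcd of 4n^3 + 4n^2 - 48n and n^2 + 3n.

Repeated division with remainder:
  4n^3 + 4n^2 - 48n = (4n - 8)(n^2 + 3n) + (-24n)
  n^2 + 3n = (-(1/24)n - 1/8)(-24n) + (0)
Last nonzero remainder: -24n. Dividing through by -24 gives the monic gcd n.

n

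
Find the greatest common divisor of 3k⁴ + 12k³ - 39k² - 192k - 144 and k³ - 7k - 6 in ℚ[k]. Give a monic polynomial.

Repeated division with remainder:
  3k⁴ + 12k³ - 39k² - 192k - 144 = (3k + 12)(k³ - 7k - 6) + (-18k² - 90k - 72)
  k³ - 7k - 6 = (-(1/18)k + 5/18)(-18k² - 90k - 72) + (14k + 14)
  -18k² - 90k - 72 = (-(9/7)k - 36/7)(14k + 14) + (0)
Last nonzero remainder: 14k + 14. Dividing through by 14 gives the monic gcd k + 1.

k + 1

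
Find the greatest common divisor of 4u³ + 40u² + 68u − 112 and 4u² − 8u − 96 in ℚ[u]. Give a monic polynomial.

Apply the Euclidean algorithm:
  4u³ + 40u² + 68u − 112 = (u + 12)(4u² − 8u − 96) + (260u + 1040)
  4u² − 8u − 96 = ((1/65)u − 6/65)(260u + 1040) + (0)
Last nonzero remainder: 260u + 1040. Dividing through by 260 gives the monic gcd u + 4.

u + 4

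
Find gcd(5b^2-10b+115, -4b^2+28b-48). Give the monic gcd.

Euclidean algorithm in ℚ[b]:
  5b^2-10b+115 = (-5/4)(-4b^2+28b-48) + (25b+55)
  -4b^2+28b-48 = (-(4/25)b+184/125)(25b+55) + (-3224/25)
  25b+55 = (-(625/3224)b-1375/3224)(-3224/25) + (0)
The last nonzero remainder is the constant -3224/25, so the polynomials are coprime and gcd = 1.

1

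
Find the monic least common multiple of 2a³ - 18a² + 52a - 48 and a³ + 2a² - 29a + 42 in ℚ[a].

a⁴ - 2a³ - 37a² + 158a - 168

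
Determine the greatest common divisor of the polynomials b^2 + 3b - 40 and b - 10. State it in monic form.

Apply the Euclidean algorithm:
  b^2 + 3b - 40 = (b + 13)(b - 10) + (90)
  b - 10 = ((1/90)b - 1/9)(90) + (0)
The last nonzero remainder is the constant 90, so the polynomials are coprime and gcd = 1.

1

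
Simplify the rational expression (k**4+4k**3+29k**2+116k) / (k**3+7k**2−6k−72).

(k**3+29k)/(k**2+3k−18)

Euclidean algorithm in ℚ[k]:
  k**4+4k**3+29k**2+116k = (k−3)(k**3+7k**2−6k−72) + (56k**2+170k−216)
  k**3+7k**2−6k−72 = ((1/56)k+111/1568)(56k**2+170k−216) + (−(11115/784)k−11115/196)
  56k**2+170k−216 = (−(43904/11115)k+4704/1235)(−(11115/784)k−11115/196) + (0)
Last nonzero remainder: −(11115/784)k−11115/196. Dividing through by −11115/784 gives the monic gcd k+4.
Cancel k+4 from numerator and denominator to get the reduced form.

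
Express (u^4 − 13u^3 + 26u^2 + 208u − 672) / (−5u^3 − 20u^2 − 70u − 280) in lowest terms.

(−u^3 + 17u^2 − 94u + 168)/(5u^2 + 70)

Apply the Euclidean algorithm:
  u^4 − 13u^3 + 26u^2 + 208u − 672 = (−(1/5)u + 17/5)(−5u^3 − 20u^2 − 70u − 280) + (80u^2 + 390u + 280)
  −5u^3 − 20u^2 − 70u − 280 = (−(1/16)u + 7/128)(80u^2 + 390u + 280) + (−(4725/64)u − 4725/16)
  80u^2 + 390u + 280 = (−(1024/945)u − 128/135)(−(4725/64)u − 4725/16) + (0)
Last nonzero remainder: −(4725/64)u − 4725/16. Dividing through by −4725/64 gives the monic gcd u + 4.
Cancel u + 4 from numerator and denominator to get the reduced form.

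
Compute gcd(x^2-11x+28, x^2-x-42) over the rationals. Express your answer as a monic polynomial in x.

Euclidean algorithm in ℚ[x]:
  x^2-11x+28 = (x^2-x-42) + (-10x+70)
  x^2-x-42 = (-(1/10)x-3/5)(-10x+70) + (0)
Last nonzero remainder: -10x+70. Dividing through by -10 gives the monic gcd x-7.

x-7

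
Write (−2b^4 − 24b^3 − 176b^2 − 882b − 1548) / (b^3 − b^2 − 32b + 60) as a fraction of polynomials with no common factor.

(−2b^3 − 12b^2 − 104b − 258)/(b^2 − 7b + 10)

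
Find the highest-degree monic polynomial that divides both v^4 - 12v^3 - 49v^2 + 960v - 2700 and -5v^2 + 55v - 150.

Apply the Euclidean algorithm:
  v^4 - 12v^3 - 49v^2 + 960v - 2700 = (-(1/5)v^2 + (1/5)v + 18)(-5v^2 + 55v - 150) + (0)
Last nonzero remainder: -5v^2 + 55v - 150. Dividing through by -5 gives the monic gcd v^2 - 11v + 30.

v^2 - 11v + 30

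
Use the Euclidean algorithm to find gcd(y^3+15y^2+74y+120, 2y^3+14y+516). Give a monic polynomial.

By polynomial division,
  y^3+15y^2+74y+120 = (1/2)(2y^3+14y+516) + (15y^2+67y−138)
  2y^3+14y+516 = ((2/15)y−134/225)(15y^2+67y−138) + ((16268/225)y+32536/75)
  15y^2+67y−138 = ((3375/16268)y−5175/16268)((16268/225)y+32536/75) + (0)
Last nonzero remainder: (16268/225)y+32536/75. Dividing through by 16268/225 gives the monic gcd y+6.

y+6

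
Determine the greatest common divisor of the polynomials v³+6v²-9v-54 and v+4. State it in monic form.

By polynomial division,
  v³+6v²-9v-54 = (v²+2v-17)(v+4) + (14)
  v+4 = ((1/14)v+2/7)(14) + (0)
The last nonzero remainder is the constant 14, so the polynomials are coprime and gcd = 1.

1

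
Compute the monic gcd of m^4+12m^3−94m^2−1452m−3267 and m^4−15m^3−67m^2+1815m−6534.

Euclidean algorithm in ℚ[m]:
  m^4+12m^3−94m^2−1452m−3267 = (m^4−15m^3−67m^2+1815m−6534) + (27m^3−27m^2−3267m+3267)
  m^4−15m^3−67m^2+1815m−6534 = ((1/27)m−14/27)(27m^3−27m^2−3267m+3267) + (40m^2−4840)
  27m^3−27m^2−3267m+3267 = ((27/40)m−27/40)(40m^2−4840) + (0)
Last nonzero remainder: 40m^2−4840. Dividing through by 40 gives the monic gcd m^2−121.

m^2−121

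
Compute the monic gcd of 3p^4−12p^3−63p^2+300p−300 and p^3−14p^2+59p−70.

p^2−7p+10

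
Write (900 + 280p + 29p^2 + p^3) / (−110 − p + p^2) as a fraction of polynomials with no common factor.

Euclidean algorithm in ℚ[p]:
  p^3 + 29p^2 + 280p + 900 = (p + 30)(p^2 − p − 110) + (420p + 4200)
  p^2 − p − 110 = ((1/420)p − 11/420)(420p + 4200) + (0)
Last nonzero remainder: 420p + 4200. Dividing through by 420 gives the monic gcd p + 10.
Cancel p + 10 from numerator and denominator to get the reduced form.

(90 + 19p + p^2)/(−11 + p)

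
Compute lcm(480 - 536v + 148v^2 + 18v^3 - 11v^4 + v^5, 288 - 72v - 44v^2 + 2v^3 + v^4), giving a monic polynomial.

2880 - 2736v + 352v^2 + 256v^3 - 48v^4 - 5v^5 + v^6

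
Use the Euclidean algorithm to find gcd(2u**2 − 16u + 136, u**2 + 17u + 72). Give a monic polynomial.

Apply the Euclidean algorithm:
  2u**2 − 16u + 136 = (2)(u**2 + 17u + 72) + (−50u − 8)
  u**2 + 17u + 72 = (−(1/50)u − 421/1250)(−50u − 8) + (43316/625)
  −50u − 8 = (−(15625/21658)u − 1250/10829)(43316/625) + (0)
The last nonzero remainder is the constant 43316/625, so the polynomials are coprime and gcd = 1.

1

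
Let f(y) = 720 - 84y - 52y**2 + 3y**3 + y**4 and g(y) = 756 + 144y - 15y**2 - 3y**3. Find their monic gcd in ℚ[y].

36 + 12y + y**2

By polynomial division,
  y**4 + 3y**3 - 52y**2 - 84y + 720 = (-(1/3)y + 2/3)(-3y**3 - 15y**2 + 144y + 756) + (6y**2 + 72y + 216)
  -3y**3 - 15y**2 + 144y + 756 = (-(1/2)y + 7/2)(6y**2 + 72y + 216) + (0)
Last nonzero remainder: 6y**2 + 72y + 216. Dividing through by 6 gives the monic gcd y**2 + 12y + 36.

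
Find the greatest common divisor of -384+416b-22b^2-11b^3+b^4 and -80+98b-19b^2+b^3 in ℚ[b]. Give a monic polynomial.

Euclidean algorithm in ℚ[b]:
  b^4-11b^3-22b^2+416b-384 = (b+8)(b^3-19b^2+98b-80) + (32b^2-288b+256)
  b^3-19b^2+98b-80 = ((1/32)b-5/16)(32b^2-288b+256) + (0)
Last nonzero remainder: 32b^2-288b+256. Dividing through by 32 gives the monic gcd b^2-9b+8.

8-9b+b^2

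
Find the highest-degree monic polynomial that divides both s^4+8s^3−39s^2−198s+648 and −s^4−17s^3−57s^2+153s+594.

Apply the Euclidean algorithm:
  s^4+8s^3−39s^2−198s+648 = (−1)(−s^4−17s^3−57s^2+153s+594) + (−9s^3−96s^2−45s+1242)
  −s^4−17s^3−57s^2+153s+594 = ((1/9)s+19/27)(−9s^3−96s^2−45s+1242) + ((140/9)s^2+(140/3)s−280)
  −9s^3−96s^2−45s+1242 = (−(81/140)s−621/140)((140/9)s^2+(140/3)s−280) + (0)
Last nonzero remainder: (140/9)s^2+(140/3)s−280. Dividing through by 140/9 gives the monic gcd s^2+3s−18.

s^2+3s−18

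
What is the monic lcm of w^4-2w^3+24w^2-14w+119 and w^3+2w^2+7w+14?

w^5+20w^3+34w^2+91w+238

By polynomial division,
  w^4-2w^3+24w^2-14w+119 = (w-4)(w^3+2w^2+7w+14) + (25w^2+175)
  w^3+2w^2+7w+14 = ((1/25)w+2/25)(25w^2+175) + (0)
Last nonzero remainder: 25w^2+175. Dividing through by 25 gives the monic gcd w^2+7.
Then lcm(f, g) = f·g / gcd(f, g); expanding and making the result monic gives the answer.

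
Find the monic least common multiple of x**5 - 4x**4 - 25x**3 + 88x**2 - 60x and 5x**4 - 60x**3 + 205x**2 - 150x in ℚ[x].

Apply the Euclidean algorithm:
  x**5 - 4x**4 - 25x**3 + 88x**2 - 60x = ((1/5)x + 8/5)(5x**4 - 60x**3 + 205x**2 - 150x) + (30x**3 - 210x**2 + 180x)
  5x**4 - 60x**3 + 205x**2 - 150x = ((1/6)x - 5/6)(30x**3 - 210x**2 + 180x) + (0)
Last nonzero remainder: 30x**3 - 210x**2 + 180x. Dividing through by 30 gives the monic gcd x**3 - 7x**2 + 6x.
Then lcm(f, g) = f·g / gcd(f, g); expanding and making the result monic gives the answer.

x**6 - 9x**5 - 5x**4 + 213x**3 - 500x**2 + 300x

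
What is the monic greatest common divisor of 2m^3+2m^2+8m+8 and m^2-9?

By polynomial division,
  2m^3+2m^2+8m+8 = (2m+2)(m^2-9) + (26m+26)
  m^2-9 = ((1/26)m-1/26)(26m+26) + (-8)
  26m+26 = (-(13/4)m-13/4)(-8) + (0)
The last nonzero remainder is the constant -8, so the polynomials are coprime and gcd = 1.

1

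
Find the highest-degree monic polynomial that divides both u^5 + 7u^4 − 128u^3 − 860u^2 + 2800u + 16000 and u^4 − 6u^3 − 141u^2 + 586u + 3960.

By polynomial division,
  u^5 + 7u^4 − 128u^3 − 860u^2 + 2800u + 16000 = (u + 13)(u^4 − 6u^3 − 141u^2 + 586u + 3960) + (91u^3 + 387u^2 − 8778u − 35480)
  u^4 − 6u^3 − 141u^2 + 586u + 3960 = ((1/91)u − 933/8281)(91u^3 + 387u^2 − 8778u − 35480) + (−(7752/8281)u^2 − (15504/1183)u − 310080/8281)
  91u^3 + 387u^2 − 8778u − 35480 = (−(753571/7752)u + 7345247/7752)(−(7752/8281)u^2 − (15504/1183)u − 310080/8281) + (0)
Last nonzero remainder: −(7752/8281)u^2 − (15504/1183)u − 310080/8281. Dividing through by −7752/8281 gives the monic gcd u^2 + 14u + 40.

u^2 + 14u + 40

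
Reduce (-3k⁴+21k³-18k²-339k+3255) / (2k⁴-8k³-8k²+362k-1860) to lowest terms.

(-3k²+6k+105)/(2k²+2k-60)

By polynomial division,
  -3k⁴+21k³-18k²-339k+3255 = (-3/2)(2k⁴-8k³-8k²+362k-1860) + (9k³-30k²+204k+465)
  2k⁴-8k³-8k²+362k-1860 = ((2/9)k-4/27)(9k³-30k²+204k+465) + (-(520/9)k²+(2600/9)k-16120/9)
  9k³-30k²+204k+465 = (-(81/520)k-27/104)(-(520/9)k²+(2600/9)k-16120/9) + (0)
Last nonzero remainder: -(520/9)k²+(2600/9)k-16120/9. Dividing through by -520/9 gives the monic gcd k²-5k+31.
Cancel k²-5k+31 from numerator and denominator to get the reduced form.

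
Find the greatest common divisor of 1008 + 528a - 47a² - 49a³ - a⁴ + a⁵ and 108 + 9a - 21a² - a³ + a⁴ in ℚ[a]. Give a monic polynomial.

-36 - 15a + 2a² + a³

By polynomial division,
  a⁵ - a⁴ - 49a³ - 47a² + 528a + 1008 = (a)(a⁴ - a³ - 21a² + 9a + 108) + (-28a³ - 56a² + 420a + 1008)
  a⁴ - a³ - 21a² + 9a + 108 = (-(1/28)a + 3/28)(-28a³ - 56a² + 420a + 1008) + (0)
Last nonzero remainder: -28a³ - 56a² + 420a + 1008. Dividing through by -28 gives the monic gcd a³ + 2a² - 15a - 36.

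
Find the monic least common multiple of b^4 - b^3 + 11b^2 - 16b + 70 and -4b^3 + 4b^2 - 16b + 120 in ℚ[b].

Euclidean algorithm in ℚ[b]:
  b^4 - b^3 + 11b^2 - 16b + 70 = (-(1/4)b)(-4b^3 + 4b^2 - 16b + 120) + (7b^2 + 14b + 70)
  -4b^3 + 4b^2 - 16b + 120 = (-(4/7)b + 12/7)(7b^2 + 14b + 70) + (0)
Last nonzero remainder: 7b^2 + 14b + 70. Dividing through by 7 gives the monic gcd b^2 + 2b + 10.
Then lcm(f, g) = f·g / gcd(f, g); expanding and making the result monic gives the answer.

b^5 - 4b^4 + 14b^3 - 49b^2 + 118b - 210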